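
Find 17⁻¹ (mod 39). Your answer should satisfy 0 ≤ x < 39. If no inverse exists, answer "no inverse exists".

23

Extended Euclidean algorithm:
39 = 2*17 + 5
17 = 3*5 + 2
5 = 2*2 + 1
2 = 2*1 + 0
The gcd is 1. Working backward:
1 = 5 − 2·2
1 = −2·17 + 7·5
1 = 7·39 − 16·17
Thus 17·(-16) ≡ 1 (mod 39); reducing, -16 mod 39 = 23.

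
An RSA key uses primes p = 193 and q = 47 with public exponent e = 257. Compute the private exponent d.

φ(n) = (p−1)(q−1) = 192·46 = 8832.
Need d with 257·d ≡ 1 (mod 8832). Apply the extended Euclidean algorithm:
8832 = 34·257 + 94
257 = 2·94 + 69
94 = 1·69 + 25
69 = 2·25 + 19
25 = 1·19 + 6
19 = 3·6 + 1
6 = 6·1 + 0
Back-substitute:
1 = 19 − 3·6
1 = −3·25 + 4·19
1 = 4·69 − 11·25
1 = −11·94 + 15·69
1 = 15·257 − 41·94
1 = −41·8832 + 1409·257
So 257·1409 ≡ 1 (mod 8832), hence d = 1409.

1409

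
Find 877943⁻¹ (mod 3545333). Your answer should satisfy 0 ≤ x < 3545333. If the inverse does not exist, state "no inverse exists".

no inverse exists

Euclidean algorithm on 3545333, 877943:
3545333 = 4×877943 + 33561
877943 = 26×33561 + 5357
33561 = 6×5357 + 1419
5357 = 3×1419 + 1100
1419 = 1×1100 + 319
1100 = 3×319 + 143
319 = 2×143 + 33
143 = 4×33 + 11
33 = 3×11 + 0
gcd(877943, 3545333) = 11 ≠ 1, so 877943 has no multiplicative inverse modulo 3545333.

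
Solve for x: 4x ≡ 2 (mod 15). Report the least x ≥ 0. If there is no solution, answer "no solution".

First find gcd(4, 15):
15 = 3*4 + 3
4 = 1*3 + 1
3 = 3*1 + 0
gcd = 1, so a unique solution mod 15 exists.
Back-substitute for the Bézout coefficients:
1 = 4 − 3
1 = −15 + 4·4
So 4·(4) ≡ 1 (mod 15), giving 4⁻¹ ≡ 4.
x ≡ 4⁻¹·2 ≡ 4·2 ≡ 8 (mod 15).

8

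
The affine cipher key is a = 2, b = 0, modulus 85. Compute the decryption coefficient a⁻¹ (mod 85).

Extended Euclidean algorithm:
85 = 42·2 + 1
2 = 2·1 + 0
The gcd is 1. Working backward:
1 = 85 − 42·2
Thus 2·(-42) ≡ 1 (mod 85); reducing, -42 mod 85 = 43.

43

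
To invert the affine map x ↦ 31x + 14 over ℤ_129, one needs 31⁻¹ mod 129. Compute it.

25

Extended Euclidean algorithm:
129 = 4·31 + 5
31 = 6·5 + 1
5 = 5·1 + 0
gcd = 1, so the inverse exists. Back-substitute:
1 = 31 − 6·5
1 = −6·129 + 25·31
So 31·25 ≡ 1 (mod 129).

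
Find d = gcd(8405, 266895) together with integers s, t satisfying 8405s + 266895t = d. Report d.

Euclidean algorithm:
266895 = 31×8405 + 6340
8405 = 1×6340 + 2065
6340 = 3×2065 + 145
2065 = 14×145 + 35
145 = 4×35 + 5
35 = 7×5 + 0
gcd(8405, 266895) = 5.
Working backward:
5 = 145 − 4·35
5 = −4·2065 + 57·145
5 = 57·6340 − 175·2065
5 = −175·8405 + 232·6340
5 = 232·266895 − 7367·8405
So 5 = (232)·266895 + (-7367)·8405.

5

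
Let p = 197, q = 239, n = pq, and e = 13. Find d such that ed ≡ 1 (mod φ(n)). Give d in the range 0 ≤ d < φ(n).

φ(n) = (p−1)(q−1) = 196·238 = 46648.
Need d with 13·d ≡ 1 (mod 46648). Apply the extended Euclidean algorithm:
46648 = 3588·13 + 4
13 = 3·4 + 1
4 = 4·1 + 0
Back-substitute:
1 = 13 − 3·4
1 = −3·46648 + 10765·13
So 13·10765 ≡ 1 (mod 46648), hence d = 10765.

10765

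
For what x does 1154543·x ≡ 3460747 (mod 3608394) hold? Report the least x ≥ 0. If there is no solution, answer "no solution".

3148415

First find gcd(1154543, 3608394):
3608394 = 3·1154543 + 144765
1154543 = 7·144765 + 141188
144765 = 1·141188 + 3577
141188 = 39·3577 + 1685
3577 = 2·1685 + 207
1685 = 8·207 + 29
207 = 7·29 + 4
29 = 7·4 + 1
4 = 4·1 + 0
gcd = 1, so a unique solution mod 3608394 exists.
Back-substitute for the Bézout coefficients:
1 = 29 − 7·4
1 = −7·207 + 50·29
1 = 50·1685 − 407·207
1 = −407·3577 + 864·1685
1 = 864·141188 − 34103·3577
1 = −34103·144765 + 34967·141188
1 = 34967·1154543 − 278872·144765
1 = −278872·3608394 + 871583·1154543
So 1154543·(871583) ≡ 1 (mod 3608394), giving 1154543⁻¹ ≡ 871583.
x ≡ 1154543⁻¹·3460747 ≡ 871583·3460747 ≡ 3148415 (mod 3608394).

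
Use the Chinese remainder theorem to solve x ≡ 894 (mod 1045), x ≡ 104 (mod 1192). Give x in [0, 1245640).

989464

Write x = 894 + 1045·k. Then 1045·k ≡ 104 − 894 ≡ 402 (mod 1192).
Need 1045⁻¹ mod 1192. Extended Euclid on (1192, 1045):
1192 = 1·1045 + 147
1045 = 7·147 + 16
147 = 9·16 + 3
16 = 5·3 + 1
3 = 3·1 + 0
Back-substitute:
1 = 16 − 5·3
1 = −5·147 + 46·16
1 = 46·1045 − 327·147
1 = −327·1192 + 373·1045
1045⁻¹ ≡ 373 (mod 1192), so k ≡ 373·402 ≡ 946 (mod 1192).
x = 894 + 1045·946 = 989464.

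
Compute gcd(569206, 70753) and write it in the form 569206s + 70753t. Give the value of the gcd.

Euclidean algorithm:
569206 = 8*70753 + 3182
70753 = 22*3182 + 749
3182 = 4*749 + 186
749 = 4*186 + 5
186 = 37*5 + 1
5 = 5*1 + 0
gcd(569206, 70753) = 1.
Express as a combination:
1 = 186 − 37·5
1 = −37·749 + 149·186
1 = 149·3182 − 633·749
1 = −633·70753 + 14075·3182
1 = 14075·569206 − 113233·70753
So 1 = (14075)·569206 + (-113233)·70753.

1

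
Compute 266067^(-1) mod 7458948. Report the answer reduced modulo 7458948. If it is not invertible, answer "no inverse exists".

no inverse exists

Compute gcd(266067, 7458948):
7458948 = 28·266067 + 9072
266067 = 29·9072 + 2979
9072 = 3·2979 + 135
2979 = 22·135 + 9
135 = 15·9 + 0
Since gcd = 9 > 1, 266067 is not a unit mod 7458948.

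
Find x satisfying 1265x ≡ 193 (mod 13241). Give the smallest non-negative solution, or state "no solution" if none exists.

11535

First find gcd(1265, 13241):
13241 = 10*1265 + 591
1265 = 2*591 + 83
591 = 7*83 + 10
83 = 8*10 + 3
10 = 3*3 + 1
3 = 3*1 + 0
gcd = 1, so a unique solution mod 13241 exists.
Back-substitute for the Bézout coefficients:
1 = 10 − 3·3
1 = −3·83 + 25·10
1 = 25·591 − 178·83
1 = −178·1265 + 381·591
1 = 381·13241 − 3988·1265
So 1265·(-3988) ≡ 1 (mod 13241), giving 1265⁻¹ ≡ 9253.
x ≡ 1265⁻¹·193 ≡ 9253·193 ≡ 11535 (mod 13241).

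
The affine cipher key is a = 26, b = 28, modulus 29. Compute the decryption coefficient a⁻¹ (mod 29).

19

gcd(29, 26) by repeated division:
29 = 1·26 + 3
26 = 8·3 + 2
3 = 1·2 + 1
2 = 2·1 + 0
Since gcd(26, 29) = 1, back-substitute to write 1 as a combination:
1 = 3 − 2
1 = −26 + 9·3
1 = 9·29 − 10·26
So 26·(-10) ≡ 1 (mod 29), and -10 ≡ 19 (mod 29).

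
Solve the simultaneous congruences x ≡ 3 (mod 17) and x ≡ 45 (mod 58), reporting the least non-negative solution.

Write x = 3 + 17·k. Then 17·k ≡ 45 − 3 ≡ 42 (mod 58).
Need 17⁻¹ mod 58. Extended Euclid on (58, 17):
58 = 3×17 + 7
17 = 2×7 + 3
7 = 2×3 + 1
3 = 3×1 + 0
Back-substitute:
1 = 7 − 2·3
1 = −2·17 + 5·7
1 = 5·58 − 17·17
17⁻¹ ≡ 41 (mod 58), so k ≡ 41·42 ≡ 40 (mod 58).
x = 3 + 17·40 = 683.

683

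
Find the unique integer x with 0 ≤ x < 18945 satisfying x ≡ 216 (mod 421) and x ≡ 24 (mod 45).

Write x = 216 + 421·k. Then 421·k ≡ 24 − 216 ≡ 33 (mod 45).
Need 421⁻¹ mod 45. Extended Euclid on (45, 16):
45 = 2×16 + 13
16 = 1×13 + 3
13 = 4×3 + 1
3 = 3×1 + 0
Back-substitute:
1 = 13 − 4·3
1 = −4·16 + 5·13
1 = 5·45 − 14·16
421⁻¹ ≡ 31 (mod 45), so k ≡ 31·33 ≡ 33 (mod 45).
x = 216 + 421·33 = 14109.

14109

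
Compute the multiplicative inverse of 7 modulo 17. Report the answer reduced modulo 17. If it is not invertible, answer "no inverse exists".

5

gcd(17, 7) by repeated division:
17 = 2·7 + 3
7 = 2·3 + 1
3 = 3·1 + 0
The gcd is 1. Working backward:
1 = 7 − 2·3
1 = −2·17 + 5·7
So 7·5 ≡ 1 (mod 17).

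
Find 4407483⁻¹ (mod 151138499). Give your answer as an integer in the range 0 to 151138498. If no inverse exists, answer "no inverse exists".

83392493

gcd(151138499, 4407483) by repeated division:
151138499 = 34×4407483 + 1284077
4407483 = 3×1284077 + 555252
1284077 = 2×555252 + 173573
555252 = 3×173573 + 34533
173573 = 5×34533 + 908
34533 = 38×908 + 29
908 = 31×29 + 9
29 = 3×9 + 2
9 = 4×2 + 1
2 = 2×1 + 0
Since gcd(4407483, 151138499) = 1, back-substitute to write 1 as a combination:
1 = 9 − 4·2
1 = −4·29 + 13·9
1 = 13·908 − 407·29
1 = −407·34533 + 15479·908
1 = 15479·173573 − 77802·34533
1 = −77802·555252 + 248885·173573
1 = 248885·1284077 − 575572·555252
1 = −575572·4407483 + 1975601·1284077
1 = 1975601·151138499 − 67746006·4407483
Thus 4407483·(-67746006) ≡ 1 (mod 151138499); reducing, -67746006 mod 151138499 = 83392493.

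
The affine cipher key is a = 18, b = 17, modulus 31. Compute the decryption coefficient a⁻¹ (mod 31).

Extended Euclidean algorithm:
31 = 1·18 + 13
18 = 1·13 + 5
13 = 2·5 + 3
5 = 1·3 + 2
3 = 1·2 + 1
2 = 2·1 + 0
Since gcd(18, 31) = 1, back-substitute to write 1 as a combination:
1 = 3 − 2
1 = −5 + 2·3
1 = 2·13 − 5·5
1 = −5·18 + 7·13
1 = 7·31 − 12·18
Thus 18·(-12) ≡ 1 (mod 31); reducing, -12 mod 31 = 19.

19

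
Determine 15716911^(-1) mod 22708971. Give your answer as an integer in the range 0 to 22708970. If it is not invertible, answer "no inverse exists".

897604

gcd(22708971, 15716911) by repeated division:
22708971 = 1×15716911 + 6992060
15716911 = 2×6992060 + 1732791
6992060 = 4×1732791 + 60896
1732791 = 28×60896 + 27703
60896 = 2×27703 + 5490
27703 = 5×5490 + 253
5490 = 21×253 + 177
253 = 1×177 + 76
177 = 2×76 + 25
76 = 3×25 + 1
25 = 25×1 + 0
The gcd is 1. Working backward:
1 = 76 − 3·25
1 = −3·177 + 7·76
1 = 7·253 − 10·177
1 = −10·5490 + 217·253
1 = 217·27703 − 1095·5490
1 = −1095·60896 + 2407·27703
1 = 2407·1732791 − 68491·60896
1 = −68491·6992060 + 276371·1732791
1 = 276371·15716911 − 621233·6992060
1 = −621233·22708971 + 897604·15716911
So 15716911·897604 ≡ 1 (mod 22708971).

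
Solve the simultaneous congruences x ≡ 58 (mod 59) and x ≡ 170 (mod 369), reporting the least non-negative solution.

Write x = 58 + 59·k. Then 59·k ≡ 170 − 58 ≡ 112 (mod 369).
Need 59⁻¹ mod 369. Extended Euclid on (369, 59):
369 = 6×59 + 15
59 = 3×15 + 14
15 = 1×14 + 1
14 = 14×1 + 0
Back-substitute:
1 = 15 − 14
1 = −59 + 4·15
1 = 4·369 − 25·59
59⁻¹ ≡ 344 (mod 369), so k ≡ 344·112 ≡ 152 (mod 369).
x = 58 + 59·152 = 9026.

9026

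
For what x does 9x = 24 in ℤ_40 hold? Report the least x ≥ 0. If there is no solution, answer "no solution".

First find gcd(9, 40):
40 = 4×9 + 4
9 = 2×4 + 1
4 = 4×1 + 0
gcd = 1, so a unique solution mod 40 exists.
Back-substitute for the Bézout coefficients:
1 = 9 − 2·4
1 = −2·40 + 9·9
So 9·(9) ≡ 1 (mod 40), giving 9⁻¹ ≡ 9.
x ≡ 9⁻¹·24 ≡ 9·24 ≡ 16 (mod 40).

16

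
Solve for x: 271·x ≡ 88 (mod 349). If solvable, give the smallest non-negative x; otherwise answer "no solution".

First find gcd(271, 349):
349 = 1·271 + 78
271 = 3·78 + 37
78 = 2·37 + 4
37 = 9·4 + 1
4 = 4·1 + 0
gcd = 1, so a unique solution mod 349 exists.
Back-substitute for the Bézout coefficients:
1 = 37 − 9·4
1 = −9·78 + 19·37
1 = 19·271 − 66·78
1 = −66·349 + 85·271
So 271·(85) ≡ 1 (mod 349), giving 271⁻¹ ≡ 85.
x ≡ 271⁻¹·88 ≡ 85·88 ≡ 151 (mod 349).

151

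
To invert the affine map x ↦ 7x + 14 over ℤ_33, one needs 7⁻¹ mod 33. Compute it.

19

Extended Euclidean algorithm:
33 = 4×7 + 5
7 = 1×5 + 2
5 = 2×2 + 1
2 = 2×1 + 0
gcd = 1, so the inverse exists. Back-substitute:
1 = 5 − 2·2
1 = −2·7 + 3·5
1 = 3·33 − 14·7
Hence 7⁻¹ ≡ -14 ≡ 19 (mod 33).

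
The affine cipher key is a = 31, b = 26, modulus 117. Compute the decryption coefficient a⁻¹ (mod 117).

34

Apply the Euclidean algorithm to 117 and 31:
117 = 3*31 + 24
31 = 1*24 + 7
24 = 3*7 + 3
7 = 2*3 + 1
3 = 3*1 + 0
The gcd is 1. Working backward:
1 = 7 − 2·3
1 = −2·24 + 7·7
1 = 7·31 − 9·24
1 = −9·117 + 34·31
So 31·34 ≡ 1 (mod 117).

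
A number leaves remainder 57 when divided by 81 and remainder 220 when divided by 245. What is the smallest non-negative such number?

10020

Write x = 57 + 81·k. Then 81·k ≡ 220 − 57 ≡ 163 (mod 245).
Need 81⁻¹ mod 245. Extended Euclid on (245, 81):
245 = 3×81 + 2
81 = 40×2 + 1
2 = 2×1 + 0
Back-substitute:
1 = 81 − 40·2
1 = −40·245 + 121·81
81⁻¹ ≡ 121 (mod 245), so k ≡ 121·163 ≡ 123 (mod 245).
x = 57 + 81·123 = 10020.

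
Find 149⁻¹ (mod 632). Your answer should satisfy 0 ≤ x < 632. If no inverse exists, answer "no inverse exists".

509

Apply the Euclidean algorithm to 632 and 149:
632 = 4·149 + 36
149 = 4·36 + 5
36 = 7·5 + 1
5 = 5·1 + 0
gcd = 1, so the inverse exists. Back-substitute:
1 = 36 − 7·5
1 = −7·149 + 29·36
1 = 29·632 − 123·149
Hence 149⁻¹ ≡ -123 ≡ 509 (mod 632).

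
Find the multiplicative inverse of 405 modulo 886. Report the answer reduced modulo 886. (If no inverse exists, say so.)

851

Run Euclid on (886, 405):
886 = 2*405 + 76
405 = 5*76 + 25
76 = 3*25 + 1
25 = 25*1 + 0
gcd = 1, so the inverse exists. Back-substitute:
1 = 76 − 3·25
1 = −3·405 + 16·76
1 = 16·886 − 35·405
Thus 405·(-35) ≡ 1 (mod 886); reducing, -35 mod 886 = 851.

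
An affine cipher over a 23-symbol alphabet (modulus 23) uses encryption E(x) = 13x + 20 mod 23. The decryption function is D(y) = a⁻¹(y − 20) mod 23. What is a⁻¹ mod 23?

16

Extended Euclidean algorithm:
23 = 1×13 + 10
13 = 1×10 + 3
10 = 3×3 + 1
3 = 3×1 + 0
gcd = 1, so the inverse exists. Back-substitute:
1 = 10 − 3·3
1 = −3·13 + 4·10
1 = 4·23 − 7·13
Thus 13·(-7) ≡ 1 (mod 23); reducing, -7 mod 23 = 16.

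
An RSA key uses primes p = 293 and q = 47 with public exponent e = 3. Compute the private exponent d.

φ(n) = (p−1)(q−1) = 292·46 = 13432.
Need d with 3·d ≡ 1 (mod 13432). Apply the extended Euclidean algorithm:
13432 = 4477*3 + 1
3 = 3*1 + 0
Back-substitute:
1 = 13432 − 4477·3
So 3·(-4477) ≡ 1 (mod 13432), hence d ≡ -4477 ≡ 8955 (mod 13432).

8955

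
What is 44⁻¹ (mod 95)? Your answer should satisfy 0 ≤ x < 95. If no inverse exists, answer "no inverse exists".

Run Euclid on (95, 44):
95 = 2·44 + 7
44 = 6·7 + 2
7 = 3·2 + 1
2 = 2·1 + 0
gcd = 1, so the inverse exists. Back-substitute:
1 = 7 − 3·2
1 = −3·44 + 19·7
1 = 19·95 − 41·44
Hence 44⁻¹ ≡ -41 ≡ 54 (mod 95).

54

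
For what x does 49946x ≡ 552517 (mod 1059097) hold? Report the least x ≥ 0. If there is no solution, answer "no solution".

no solution

gcd(49946, 1059097):
1059097 = 21*49946 + 10231
49946 = 4*10231 + 9022
10231 = 1*9022 + 1209
9022 = 7*1209 + 559
1209 = 2*559 + 91
559 = 6*91 + 13
91 = 7*13 + 0
gcd = 13, but 13 ∤ 552517, so the congruence has no solution.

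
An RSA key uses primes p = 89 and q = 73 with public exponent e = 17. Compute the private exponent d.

2609

φ(n) = (p−1)(q−1) = 88·72 = 6336.
Need d with 17·d ≡ 1 (mod 6336). Apply the extended Euclidean algorithm:
6336 = 372·17 + 12
17 = 1·12 + 5
12 = 2·5 + 2
5 = 2·2 + 1
2 = 2·1 + 0
Back-substitute:
1 = 5 − 2·2
1 = −2·12 + 5·5
1 = 5·17 − 7·12
1 = −7·6336 + 2609·17
So 17·2609 ≡ 1 (mod 6336), hence d = 2609.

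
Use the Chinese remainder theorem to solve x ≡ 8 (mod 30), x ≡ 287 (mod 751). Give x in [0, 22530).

16058

Write x = 8 + 30·k. Then 30·k ≡ 287 − 8 ≡ 279 (mod 751).
Need 30⁻¹ mod 751. Extended Euclid on (751, 30):
751 = 25·30 + 1
30 = 30·1 + 0
Back-substitute:
1 = 751 − 25·30
30⁻¹ ≡ 726 (mod 751), so k ≡ 726·279 ≡ 535 (mod 751).
x = 8 + 30·535 = 16058.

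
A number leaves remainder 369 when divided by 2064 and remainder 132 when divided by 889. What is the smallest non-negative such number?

402849

Write x = 369 + 2064·k. Then 2064·k ≡ 132 − 369 ≡ 652 (mod 889).
Need 2064⁻¹ mod 889. Extended Euclid on (889, 286):
889 = 3·286 + 31
286 = 9·31 + 7
31 = 4·7 + 3
7 = 2·3 + 1
3 = 3·1 + 0
Back-substitute:
1 = 7 − 2·3
1 = −2·31 + 9·7
1 = 9·286 − 83·31
1 = −83·889 + 258·286
2064⁻¹ ≡ 258 (mod 889), so k ≡ 258·652 ≡ 195 (mod 889).
x = 369 + 2064·195 = 402849.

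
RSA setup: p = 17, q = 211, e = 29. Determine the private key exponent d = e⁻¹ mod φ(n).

φ(n) = (p−1)(q−1) = 16·210 = 3360.
Need d with 29·d ≡ 1 (mod 3360). Apply the extended Euclidean algorithm:
3360 = 115×29 + 25
29 = 1×25 + 4
25 = 6×4 + 1
4 = 4×1 + 0
Back-substitute:
1 = 25 − 6·4
1 = −6·29 + 7·25
1 = 7·3360 − 811·29
So 29·(-811) ≡ 1 (mod 3360), hence d ≡ -811 ≡ 2549 (mod 3360).

2549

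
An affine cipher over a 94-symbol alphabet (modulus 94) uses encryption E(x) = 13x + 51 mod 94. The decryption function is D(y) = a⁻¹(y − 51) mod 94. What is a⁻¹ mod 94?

gcd(94, 13) by repeated division:
94 = 7·13 + 3
13 = 4·3 + 1
3 = 3·1 + 0
gcd = 1, so the inverse exists. Back-substitute:
1 = 13 − 4·3
1 = −4·94 + 29·13
So 13·29 ≡ 1 (mod 94).

29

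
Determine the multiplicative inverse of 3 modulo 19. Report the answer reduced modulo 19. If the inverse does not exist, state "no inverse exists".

13

Run Euclid on (19, 3):
19 = 6·3 + 1
3 = 3·1 + 0
The gcd is 1. Working backward:
1 = 19 − 6·3
Thus 3·(-6) ≡ 1 (mod 19); reducing, -6 mod 19 = 13.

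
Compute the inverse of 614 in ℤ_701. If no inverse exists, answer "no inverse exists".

gcd(701, 614) by repeated division:
701 = 1×614 + 87
614 = 7×87 + 5
87 = 17×5 + 2
5 = 2×2 + 1
2 = 2×1 + 0
The gcd is 1. Working backward:
1 = 5 − 2·2
1 = −2·87 + 35·5
1 = 35·614 − 247·87
1 = −247·701 + 282·614
So 614·282 ≡ 1 (mod 701).

282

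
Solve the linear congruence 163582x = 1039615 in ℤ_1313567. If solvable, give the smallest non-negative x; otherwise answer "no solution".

First find gcd(163582, 1313567):
1313567 = 8×163582 + 4911
163582 = 33×4911 + 1519
4911 = 3×1519 + 354
1519 = 4×354 + 103
354 = 3×103 + 45
103 = 2×45 + 13
45 = 3×13 + 6
13 = 2×6 + 1
6 = 6×1 + 0
gcd = 1, so a unique solution mod 1313567 exists.
Back-substitute for the Bézout coefficients:
1 = 13 − 2·6
1 = −2·45 + 7·13
1 = 7·103 − 16·45
1 = −16·354 + 55·103
1 = 55·1519 − 236·354
1 = −236·4911 + 763·1519
1 = 763·163582 − 25415·4911
1 = −25415·1313567 + 204083·163582
So 163582·(204083) ≡ 1 (mod 1313567), giving 163582⁻¹ ≡ 204083.
x ≡ 163582⁻¹·1039615 ≡ 204083·1039615 ≡ 406205 (mod 1313567).

406205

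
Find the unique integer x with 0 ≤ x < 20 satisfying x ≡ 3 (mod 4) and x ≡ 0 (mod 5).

15

Write x = 3 + 4·k. Then 4·k ≡ 0 − 3 ≡ 2 (mod 5).
Need 4⁻¹ mod 5. Extended Euclid on (5, 4):
5 = 1*4 + 1
4 = 4*1 + 0
Back-substitute:
1 = 5 − 4
4⁻¹ ≡ 4 (mod 5), so k ≡ 4·2 ≡ 3 (mod 5).
x = 3 + 4·3 = 15.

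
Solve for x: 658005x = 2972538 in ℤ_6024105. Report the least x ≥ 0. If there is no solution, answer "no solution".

gcd(658005, 6024105):
6024105 = 9×658005 + 102060
658005 = 6×102060 + 45645
102060 = 2×45645 + 10770
45645 = 4×10770 + 2565
10770 = 4×2565 + 510
2565 = 5×510 + 15
510 = 34×15 + 0
gcd = 15, but 15 ∤ 2972538, so the congruence has no solution.

no solution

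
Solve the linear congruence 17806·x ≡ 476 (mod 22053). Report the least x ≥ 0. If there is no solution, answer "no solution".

8630

First find gcd(17806, 22053):
22053 = 1*17806 + 4247
17806 = 4*4247 + 818
4247 = 5*818 + 157
818 = 5*157 + 33
157 = 4*33 + 25
33 = 1*25 + 8
25 = 3*8 + 1
8 = 8*1 + 0
gcd = 1, so a unique solution mod 22053 exists.
Back-substitute for the Bézout coefficients:
1 = 25 − 3·8
1 = −3·33 + 4·25
1 = 4·157 − 19·33
1 = −19·818 + 99·157
1 = 99·4247 − 514·818
1 = −514·17806 + 2155·4247
1 = 2155·22053 − 2669·17806
So 17806·(-2669) ≡ 1 (mod 22053), giving 17806⁻¹ ≡ 19384.
x ≡ 17806⁻¹·476 ≡ 19384·476 ≡ 8630 (mod 22053).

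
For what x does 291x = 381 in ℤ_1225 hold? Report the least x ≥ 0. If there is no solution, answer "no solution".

First find gcd(291, 1225):
1225 = 4·291 + 61
291 = 4·61 + 47
61 = 1·47 + 14
47 = 3·14 + 5
14 = 2·5 + 4
5 = 1·4 + 1
4 = 4·1 + 0
gcd = 1, so a unique solution mod 1225 exists.
Back-substitute for the Bézout coefficients:
1 = 5 − 4
1 = −14 + 3·5
1 = 3·47 − 10·14
1 = −10·61 + 13·47
1 = 13·291 − 62·61
1 = −62·1225 + 261·291
So 291·(261) ≡ 1 (mod 1225), giving 291⁻¹ ≡ 261.
x ≡ 291⁻¹·381 ≡ 261·381 ≡ 216 (mod 1225).

216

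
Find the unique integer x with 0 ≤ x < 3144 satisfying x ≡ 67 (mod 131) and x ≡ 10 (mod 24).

2818

Write x = 67 + 131·k. Then 131·k ≡ 10 − 67 ≡ 15 (mod 24).
Need 131⁻¹ mod 24. Extended Euclid on (24, 11):
24 = 2·11 + 2
11 = 5·2 + 1
2 = 2·1 + 0
Back-substitute:
1 = 11 − 5·2
1 = −5·24 + 11·11
131⁻¹ ≡ 11 (mod 24), so k ≡ 11·15 ≡ 21 (mod 24).
x = 67 + 131·21 = 2818.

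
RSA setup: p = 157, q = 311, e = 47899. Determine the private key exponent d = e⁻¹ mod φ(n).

φ(n) = (p−1)(q−1) = 156·310 = 48360.
Need d with 47899·d ≡ 1 (mod 48360). Apply the extended Euclidean algorithm:
48360 = 1·47899 + 461
47899 = 103·461 + 416
461 = 1·416 + 45
416 = 9·45 + 11
45 = 4·11 + 1
11 = 11·1 + 0
Back-substitute:
1 = 45 − 4·11
1 = −4·416 + 37·45
1 = 37·461 − 41·416
1 = −41·47899 + 4260·461
1 = 4260·48360 − 4301·47899
So 47899·(-4301) ≡ 1 (mod 48360), hence d ≡ -4301 ≡ 44059 (mod 48360).

44059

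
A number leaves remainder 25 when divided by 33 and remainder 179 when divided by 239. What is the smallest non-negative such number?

Write x = 25 + 33·k. Then 33·k ≡ 179 − 25 ≡ 154 (mod 239).
Need 33⁻¹ mod 239. Extended Euclid on (239, 33):
239 = 7×33 + 8
33 = 4×8 + 1
8 = 8×1 + 0
Back-substitute:
1 = 33 − 4·8
1 = −4·239 + 29·33
33⁻¹ ≡ 29 (mod 239), so k ≡ 29·154 ≡ 164 (mod 239).
x = 25 + 33·164 = 5437.

5437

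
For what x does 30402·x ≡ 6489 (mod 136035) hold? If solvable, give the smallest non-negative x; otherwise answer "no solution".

First find gcd(30402, 136035):
136035 = 4×30402 + 14427
30402 = 2×14427 + 1548
14427 = 9×1548 + 495
1548 = 3×495 + 63
495 = 7×63 + 54
63 = 1×54 + 9
54 = 6×9 + 0
gcd = 9 and 9 | 6489, so solutions exist. Divide through by 9: 3378x ≡ 721 (mod 15115).
Now find 3378⁻¹ mod 15115:
15115 = 4×3378 + 1603
3378 = 2×1603 + 172
1603 = 9×172 + 55
172 = 3×55 + 7
55 = 7×7 + 6
7 = 1×6 + 1
6 = 6×1 + 0
Back-substitute:
1 = 7 − 6
1 = −55 + 8·7
1 = 8·172 − 25·55
1 = −25·1603 + 233·172
1 = 233·3378 − 491·1603
1 = −491·15115 + 2197·3378
So 3378⁻¹ ≡ 2197 (mod 15115).
Then x ≡ 2197·721 ≡ 12077 (mod 15115); the smallest non-negative solution is x = 12077.

12077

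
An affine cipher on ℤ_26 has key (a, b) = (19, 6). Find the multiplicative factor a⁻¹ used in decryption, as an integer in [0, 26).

Run Euclid on (26, 19):
26 = 1·19 + 7
19 = 2·7 + 5
7 = 1·5 + 2
5 = 2·2 + 1
2 = 2·1 + 0
gcd = 1, so the inverse exists. Back-substitute:
1 = 5 − 2·2
1 = −2·7 + 3·5
1 = 3·19 − 8·7
1 = −8·26 + 11·19
So 19·11 ≡ 1 (mod 26).

11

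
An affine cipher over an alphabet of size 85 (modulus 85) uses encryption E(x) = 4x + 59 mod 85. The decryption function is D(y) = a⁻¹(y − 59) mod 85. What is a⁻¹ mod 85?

64

Apply the Euclidean algorithm to 85 and 4:
85 = 21·4 + 1
4 = 4·1 + 0
The gcd is 1. Working backward:
1 = 85 − 21·4
Hence 4⁻¹ ≡ -21 ≡ 64 (mod 85).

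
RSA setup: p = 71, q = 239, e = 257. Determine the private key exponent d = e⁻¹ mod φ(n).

2593

φ(n) = (p−1)(q−1) = 70·238 = 16660.
Need d with 257·d ≡ 1 (mod 16660). Apply the extended Euclidean algorithm:
16660 = 64·257 + 212
257 = 1·212 + 45
212 = 4·45 + 32
45 = 1·32 + 13
32 = 2·13 + 6
13 = 2·6 + 1
6 = 6·1 + 0
Back-substitute:
1 = 13 − 2·6
1 = −2·32 + 5·13
1 = 5·45 − 7·32
1 = −7·212 + 33·45
1 = 33·257 − 40·212
1 = −40·16660 + 2593·257
So 257·2593 ≡ 1 (mod 16660), hence d = 2593.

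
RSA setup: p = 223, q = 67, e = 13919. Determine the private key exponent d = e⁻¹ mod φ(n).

9155

φ(n) = (p−1)(q−1) = 222·66 = 14652.
Need d with 13919·d ≡ 1 (mod 14652). Apply the extended Euclidean algorithm:
14652 = 1×13919 + 733
13919 = 18×733 + 725
733 = 1×725 + 8
725 = 90×8 + 5
8 = 1×5 + 3
5 = 1×3 + 2
3 = 1×2 + 1
2 = 2×1 + 0
Back-substitute:
1 = 3 − 2
1 = −5 + 2·3
1 = 2·8 − 3·5
1 = −3·725 + 272·8
1 = 272·733 − 275·725
1 = −275·13919 + 5222·733
1 = 5222·14652 − 5497·13919
So 13919·(-5497) ≡ 1 (mod 14652), hence d ≡ -5497 ≡ 9155 (mod 14652).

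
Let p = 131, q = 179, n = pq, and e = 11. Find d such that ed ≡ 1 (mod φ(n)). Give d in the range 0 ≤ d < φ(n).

6311

φ(n) = (p−1)(q−1) = 130·178 = 23140.
Need d with 11·d ≡ 1 (mod 23140). Apply the extended Euclidean algorithm:
23140 = 2103·11 + 7
11 = 1·7 + 4
7 = 1·4 + 3
4 = 1·3 + 1
3 = 3·1 + 0
Back-substitute:
1 = 4 − 3
1 = −7 + 2·4
1 = 2·11 − 3·7
1 = −3·23140 + 6311·11
So 11·6311 ≡ 1 (mod 23140), hence d = 6311.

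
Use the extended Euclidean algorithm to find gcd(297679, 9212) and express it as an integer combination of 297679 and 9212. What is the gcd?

Repeated division:
297679 = 32·9212 + 2895
9212 = 3·2895 + 527
2895 = 5·527 + 260
527 = 2·260 + 7
260 = 37·7 + 1
7 = 7·1 + 0
gcd(297679, 9212) = 1.
Back-substituting:
1 = 260 − 37·7
1 = −37·527 + 75·260
1 = 75·2895 − 412·527
1 = −412·9212 + 1311·2895
1 = 1311·297679 − 42364·9212
So 1 = (1311)·297679 + (-42364)·9212.

1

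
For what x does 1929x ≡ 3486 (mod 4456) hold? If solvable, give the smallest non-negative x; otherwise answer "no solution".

1270

First find gcd(1929, 4456):
4456 = 2×1929 + 598
1929 = 3×598 + 135
598 = 4×135 + 58
135 = 2×58 + 19
58 = 3×19 + 1
19 = 19×1 + 0
gcd = 1, so a unique solution mod 4456 exists.
Back-substitute for the Bézout coefficients:
1 = 58 − 3·19
1 = −3·135 + 7·58
1 = 7·598 − 31·135
1 = −31·1929 + 100·598
1 = 100·4456 − 231·1929
So 1929·(-231) ≡ 1 (mod 4456), giving 1929⁻¹ ≡ 4225.
x ≡ 1929⁻¹·3486 ≡ 4225·3486 ≡ 1270 (mod 4456).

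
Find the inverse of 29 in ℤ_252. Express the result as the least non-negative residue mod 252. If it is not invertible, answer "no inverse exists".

113

Extended Euclidean algorithm:
252 = 8×29 + 20
29 = 1×20 + 9
20 = 2×9 + 2
9 = 4×2 + 1
2 = 2×1 + 0
The gcd is 1. Working backward:
1 = 9 − 4·2
1 = −4·20 + 9·9
1 = 9·29 − 13·20
1 = −13·252 + 113·29
So 29·113 ≡ 1 (mod 252).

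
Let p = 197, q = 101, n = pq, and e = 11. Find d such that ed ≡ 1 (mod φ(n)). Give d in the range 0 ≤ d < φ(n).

10691

φ(n) = (p−1)(q−1) = 196·100 = 19600.
Need d with 11·d ≡ 1 (mod 19600). Apply the extended Euclidean algorithm:
19600 = 1781×11 + 9
11 = 1×9 + 2
9 = 4×2 + 1
2 = 2×1 + 0
Back-substitute:
1 = 9 − 4·2
1 = −4·11 + 5·9
1 = 5·19600 − 8909·11
So 11·(-8909) ≡ 1 (mod 19600), hence d ≡ -8909 ≡ 10691 (mod 19600).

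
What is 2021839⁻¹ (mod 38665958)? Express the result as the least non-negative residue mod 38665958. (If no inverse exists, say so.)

gcd(38665958, 2021839) by repeated division:
38665958 = 19*2021839 + 251017
2021839 = 8*251017 + 13703
251017 = 18*13703 + 4363
13703 = 3*4363 + 614
4363 = 7*614 + 65
614 = 9*65 + 29
65 = 2*29 + 7
29 = 4*7 + 1
7 = 7*1 + 0
Since gcd(2021839, 38665958) = 1, back-substitute to write 1 as a combination:
1 = 29 − 4·7
1 = −4·65 + 9·29
1 = 9·614 − 85·65
1 = −85·4363 + 604·614
1 = 604·13703 − 1897·4363
1 = −1897·251017 + 34750·13703
1 = 34750·2021839 − 279897·251017
1 = −279897·38665958 + 5352793·2021839
So 2021839·5352793 ≡ 1 (mod 38665958).

5352793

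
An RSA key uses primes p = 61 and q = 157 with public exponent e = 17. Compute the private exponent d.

φ(n) = (p−1)(q−1) = 60·156 = 9360.
Need d with 17·d ≡ 1 (mod 9360). Apply the extended Euclidean algorithm:
9360 = 550×17 + 10
17 = 1×10 + 7
10 = 1×7 + 3
7 = 2×3 + 1
3 = 3×1 + 0
Back-substitute:
1 = 7 − 2·3
1 = −2·10 + 3·7
1 = 3·17 − 5·10
1 = −5·9360 + 2753·17
So 17·2753 ≡ 1 (mod 9360), hence d = 2753.

2753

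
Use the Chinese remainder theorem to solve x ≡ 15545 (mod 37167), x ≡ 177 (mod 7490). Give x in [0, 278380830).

Write x = 15545 + 37167·k. Then 37167·k ≡ 177 − 15545 ≡ 7102 (mod 7490).
Need 37167⁻¹ mod 7490. Extended Euclid on (7490, 7207):
7490 = 1·7207 + 283
7207 = 25·283 + 132
283 = 2·132 + 19
132 = 6·19 + 18
19 = 1·18 + 1
18 = 18·1 + 0
Back-substitute:
1 = 19 − 18
1 = −132 + 7·19
1 = 7·283 − 15·132
1 = −15·7207 + 382·283
1 = 382·7490 − 397·7207
37167⁻¹ ≡ 7093 (mod 7490), so k ≡ 7093·7102 ≡ 4236 (mod 7490).
x = 15545 + 37167·4236 = 157454957.

157454957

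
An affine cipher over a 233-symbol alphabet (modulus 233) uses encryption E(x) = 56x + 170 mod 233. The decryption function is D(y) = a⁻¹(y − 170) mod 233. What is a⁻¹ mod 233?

129

gcd(233, 56) by repeated division:
233 = 4×56 + 9
56 = 6×9 + 2
9 = 4×2 + 1
2 = 2×1 + 0
Since gcd(56, 233) = 1, back-substitute to write 1 as a combination:
1 = 9 − 4·2
1 = −4·56 + 25·9
1 = 25·233 − 104·56
Hence 56⁻¹ ≡ -104 ≡ 129 (mod 233).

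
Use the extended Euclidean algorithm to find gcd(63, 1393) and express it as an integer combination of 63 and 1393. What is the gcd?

7

Euclidean algorithm:
1393 = 22·63 + 7
63 = 9·7 + 0
gcd(63, 1393) = 7.
Express as a combination:
7 = 1393 − 22·63
So 7 = (1)·1393 + (-22)·63.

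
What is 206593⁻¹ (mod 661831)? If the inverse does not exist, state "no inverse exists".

508240

gcd(661831, 206593) by repeated division:
661831 = 3*206593 + 42052
206593 = 4*42052 + 38385
42052 = 1*38385 + 3667
38385 = 10*3667 + 1715
3667 = 2*1715 + 237
1715 = 7*237 + 56
237 = 4*56 + 13
56 = 4*13 + 4
13 = 3*4 + 1
4 = 4*1 + 0
The gcd is 1. Working backward:
1 = 13 − 3·4
1 = −3·56 + 13·13
1 = 13·237 − 55·56
1 = −55·1715 + 398·237
1 = 398·3667 − 851·1715
1 = −851·38385 + 8908·3667
1 = 8908·42052 − 9759·38385
1 = −9759·206593 + 47944·42052
1 = 47944·661831 − 153591·206593
Thus 206593·(-153591) ≡ 1 (mod 661831); reducing, -153591 mod 661831 = 508240.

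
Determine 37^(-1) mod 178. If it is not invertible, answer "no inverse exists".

Run Euclid on (178, 37):
178 = 4*37 + 30
37 = 1*30 + 7
30 = 4*7 + 2
7 = 3*2 + 1
2 = 2*1 + 0
gcd = 1, so the inverse exists. Back-substitute:
1 = 7 − 3·2
1 = −3·30 + 13·7
1 = 13·37 − 16·30
1 = −16·178 + 77·37
So 37·77 ≡ 1 (mod 178).

77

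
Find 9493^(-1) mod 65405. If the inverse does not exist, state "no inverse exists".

20697

Extended Euclidean algorithm:
65405 = 6*9493 + 8447
9493 = 1*8447 + 1046
8447 = 8*1046 + 79
1046 = 13*79 + 19
79 = 4*19 + 3
19 = 6*3 + 1
3 = 3*1 + 0
gcd = 1, so the inverse exists. Back-substitute:
1 = 19 − 6·3
1 = −6·79 + 25·19
1 = 25·1046 − 331·79
1 = −331·8447 + 2673·1046
1 = 2673·9493 − 3004·8447
1 = −3004·65405 + 20697·9493
So 9493·20697 ≡ 1 (mod 65405).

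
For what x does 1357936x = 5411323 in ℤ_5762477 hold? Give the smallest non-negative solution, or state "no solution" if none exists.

First find gcd(1357936, 5762477):
5762477 = 4*1357936 + 330733
1357936 = 4*330733 + 35004
330733 = 9*35004 + 15697
35004 = 2*15697 + 3610
15697 = 4*3610 + 1257
3610 = 2*1257 + 1096
1257 = 1*1096 + 161
1096 = 6*161 + 130
161 = 1*130 + 31
130 = 4*31 + 6
31 = 5*6 + 1
6 = 6*1 + 0
gcd = 1, so a unique solution mod 5762477 exists.
Back-substitute for the Bézout coefficients:
1 = 31 − 5·6
1 = −5·130 + 21·31
1 = 21·161 − 26·130
1 = −26·1096 + 177·161
1 = 177·1257 − 203·1096
1 = −203·3610 + 583·1257
1 = 583·15697 − 2535·3610
1 = −2535·35004 + 5653·15697
1 = 5653·330733 − 53412·35004
1 = −53412·1357936 + 219301·330733
1 = 219301·5762477 − 930616·1357936
So 1357936·(-930616) ≡ 1 (mod 5762477), giving 1357936⁻¹ ≡ 4831861.
x ≡ 1357936⁻¹·5411323 ≡ 4831861·5411323 ≡ 5222671 (mod 5762477).

5222671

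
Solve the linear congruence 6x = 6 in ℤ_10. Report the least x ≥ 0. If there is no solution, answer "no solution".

1

First find gcd(6, 10):
10 = 1*6 + 4
6 = 1*4 + 2
4 = 2*2 + 0
gcd = 2 and 2 | 6, so solutions exist. Divide through by 2: 3x ≡ 3 (mod 5).
Now find 3⁻¹ mod 5:
5 = 1·3 + 2
3 = 1·2 + 1
2 = 2·1 + 0
Back-substitute:
1 = 3 − 2
1 = −5 + 2·3
So 3⁻¹ ≡ 2 (mod 5).
Then x ≡ 2·3 ≡ 1 (mod 5); the smallest non-negative solution is x = 1.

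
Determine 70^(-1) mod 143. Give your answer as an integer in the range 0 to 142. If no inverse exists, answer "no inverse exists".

Run Euclid on (143, 70):
143 = 2·70 + 3
70 = 23·3 + 1
3 = 3·1 + 0
The gcd is 1. Working backward:
1 = 70 − 23·3
1 = −23·143 + 47·70
So 70·47 ≡ 1 (mod 143).

47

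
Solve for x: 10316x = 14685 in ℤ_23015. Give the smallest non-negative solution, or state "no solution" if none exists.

8535

First find gcd(10316, 23015):
23015 = 2×10316 + 2383
10316 = 4×2383 + 784
2383 = 3×784 + 31
784 = 25×31 + 9
31 = 3×9 + 4
9 = 2×4 + 1
4 = 4×1 + 0
gcd = 1, so a unique solution mod 23015 exists.
Back-substitute for the Bézout coefficients:
1 = 9 − 2·4
1 = −2·31 + 7·9
1 = 7·784 − 177·31
1 = −177·2383 + 538·784
1 = 538·10316 − 2329·2383
1 = −2329·23015 + 5196·10316
So 10316·(5196) ≡ 1 (mod 23015), giving 10316⁻¹ ≡ 5196.
x ≡ 10316⁻¹·14685 ≡ 5196·14685 ≡ 8535 (mod 23015).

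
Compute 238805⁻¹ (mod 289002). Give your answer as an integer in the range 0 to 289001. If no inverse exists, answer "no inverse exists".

Compute gcd(238805, 289002):
289002 = 1*238805 + 50197
238805 = 4*50197 + 38017
50197 = 1*38017 + 12180
38017 = 3*12180 + 1477
12180 = 8*1477 + 364
1477 = 4*364 + 21
364 = 17*21 + 7
21 = 3*7 + 0
Since gcd = 7 > 1, 238805 is not a unit mod 289002.

no inverse exists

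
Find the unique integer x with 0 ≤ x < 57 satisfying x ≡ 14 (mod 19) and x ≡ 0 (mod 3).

Write x = 14 + 19·k. Then 19·k ≡ 0 − 14 ≡ 1 (mod 3).
Need 19⁻¹ mod 3. Extended Euclid on (3, 1):
3 = 3*1 + 0
19⁻¹ ≡ 1 (mod 3), so k ≡ 1·1 ≡ 1 (mod 3).
x = 14 + 19·1 = 33.

33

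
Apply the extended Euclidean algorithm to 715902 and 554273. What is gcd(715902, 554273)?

Apply Euclid's algorithm to 715902 and 554273:
715902 = 1·554273 + 161629
554273 = 3·161629 + 69386
161629 = 2·69386 + 22857
69386 = 3·22857 + 815
22857 = 28·815 + 37
815 = 22·37 + 1
37 = 37·1 + 0
gcd(715902, 554273) = 1.
Back-substituting:
1 = 815 − 22·37
1 = −22·22857 + 617·815
1 = 617·69386 − 1873·22857
1 = −1873·161629 + 4363·69386
1 = 4363·554273 − 14962·161629
1 = −14962·715902 + 19325·554273
So 1 = (-14962)·715902 + (19325)·554273.

1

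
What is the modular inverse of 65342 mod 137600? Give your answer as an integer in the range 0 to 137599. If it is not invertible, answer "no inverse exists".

Euclidean algorithm on 137600, 65342:
137600 = 2·65342 + 6916
65342 = 9·6916 + 3098
6916 = 2·3098 + 720
3098 = 4·720 + 218
720 = 3·218 + 66
218 = 3·66 + 20
66 = 3·20 + 6
20 = 3·6 + 2
6 = 3·2 + 0
The gcd is 2, not 1, hence no inverse exists.

no inverse exists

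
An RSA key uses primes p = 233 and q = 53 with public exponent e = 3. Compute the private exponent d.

8043

φ(n) = (p−1)(q−1) = 232·52 = 12064.
Need d with 3·d ≡ 1 (mod 12064). Apply the extended Euclidean algorithm:
12064 = 4021*3 + 1
3 = 3*1 + 0
Back-substitute:
1 = 12064 − 4021·3
So 3·(-4021) ≡ 1 (mod 12064), hence d ≡ -4021 ≡ 8043 (mod 12064).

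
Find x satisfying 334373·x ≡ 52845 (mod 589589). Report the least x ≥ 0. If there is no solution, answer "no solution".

11442

First find gcd(334373, 589589):
589589 = 1*334373 + 255216
334373 = 1*255216 + 79157
255216 = 3*79157 + 17745
79157 = 4*17745 + 8177
17745 = 2*8177 + 1391
8177 = 5*1391 + 1222
1391 = 1*1222 + 169
1222 = 7*169 + 39
169 = 4*39 + 13
39 = 3*13 + 0
gcd = 13 and 13 | 52845, so solutions exist. Divide through by 13: 25721x ≡ 4065 (mod 45353).
Now find 25721⁻¹ mod 45353:
45353 = 1*25721 + 19632
25721 = 1*19632 + 6089
19632 = 3*6089 + 1365
6089 = 4*1365 + 629
1365 = 2*629 + 107
629 = 5*107 + 94
107 = 1*94 + 13
94 = 7*13 + 3
13 = 4*3 + 1
3 = 3*1 + 0
Back-substitute:
1 = 13 − 4·3
1 = −4·94 + 29·13
1 = 29·107 − 33·94
1 = −33·629 + 194·107
1 = 194·1365 − 421·629
1 = −421·6089 + 1878·1365
1 = 1878·19632 − 6055·6089
1 = −6055·25721 + 7933·19632
1 = 7933·45353 − 13988·25721
So 25721·(-13988) ≡ 1 (mod 45353), i.e. 25721⁻¹ ≡ 31365.
Then x ≡ 31365·4065 ≡ 11442 (mod 45353); the smallest non-negative solution is x = 11442.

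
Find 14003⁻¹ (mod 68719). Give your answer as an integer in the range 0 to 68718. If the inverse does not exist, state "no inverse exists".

Run Euclid on (68719, 14003):
68719 = 4*14003 + 12707
14003 = 1*12707 + 1296
12707 = 9*1296 + 1043
1296 = 1*1043 + 253
1043 = 4*253 + 31
253 = 8*31 + 5
31 = 6*5 + 1
5 = 5*1 + 0
gcd = 1, so the inverse exists. Back-substitute:
1 = 31 − 6·5
1 = −6·253 + 49·31
1 = 49·1043 − 202·253
1 = −202·1296 + 251·1043
1 = 251·12707 − 2461·1296
1 = −2461·14003 + 2712·12707
1 = 2712·68719 − 13309·14003
So 14003·(-13309) ≡ 1 (mod 68719), and -13309 ≡ 55410 (mod 68719).

55410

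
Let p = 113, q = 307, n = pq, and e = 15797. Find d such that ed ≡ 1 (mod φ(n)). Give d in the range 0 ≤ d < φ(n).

φ(n) = (p−1)(q−1) = 112·306 = 34272.
Need d with 15797·d ≡ 1 (mod 34272). Apply the extended Euclidean algorithm:
34272 = 2·15797 + 2678
15797 = 5·2678 + 2407
2678 = 1·2407 + 271
2407 = 8·271 + 239
271 = 1·239 + 32
239 = 7·32 + 15
32 = 2·15 + 2
15 = 7·2 + 1
2 = 2·1 + 0
Back-substitute:
1 = 15 − 7·2
1 = −7·32 + 15·15
1 = 15·239 − 112·32
1 = −112·271 + 127·239
1 = 127·2407 − 1128·271
1 = −1128·2678 + 1255·2407
1 = 1255·15797 − 7403·2678
1 = −7403·34272 + 16061·15797
So 15797·16061 ≡ 1 (mod 34272), hence d = 16061.

16061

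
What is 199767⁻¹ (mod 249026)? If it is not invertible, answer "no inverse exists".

gcd(249026, 199767) by repeated division:
249026 = 1*199767 + 49259
199767 = 4*49259 + 2731
49259 = 18*2731 + 101
2731 = 27*101 + 4
101 = 25*4 + 1
4 = 4*1 + 0
Since gcd(199767, 249026) = 1, back-substitute to write 1 as a combination:
1 = 101 − 25·4
1 = −25·2731 + 676·101
1 = 676·49259 − 12193·2731
1 = −12193·199767 + 49448·49259
1 = 49448·249026 − 61641·199767
Thus 199767·(-61641) ≡ 1 (mod 249026); reducing, -61641 mod 249026 = 187385.

187385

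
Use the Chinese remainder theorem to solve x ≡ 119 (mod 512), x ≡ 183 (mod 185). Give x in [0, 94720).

Write x = 119 + 512·k. Then 512·k ≡ 183 − 119 ≡ 64 (mod 185).
Need 512⁻¹ mod 185. Extended Euclid on (185, 142):
185 = 1*142 + 43
142 = 3*43 + 13
43 = 3*13 + 4
13 = 3*4 + 1
4 = 4*1 + 0
Back-substitute:
1 = 13 − 3·4
1 = −3·43 + 10·13
1 = 10·142 − 33·43
1 = −33·185 + 43·142
512⁻¹ ≡ 43 (mod 185), so k ≡ 43·64 ≡ 162 (mod 185).
x = 119 + 512·162 = 83063.

83063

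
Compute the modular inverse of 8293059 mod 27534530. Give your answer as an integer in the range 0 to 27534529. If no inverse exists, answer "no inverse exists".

20965229

gcd(27534530, 8293059) by repeated division:
27534530 = 3*8293059 + 2655353
8293059 = 3*2655353 + 327000
2655353 = 8*327000 + 39353
327000 = 8*39353 + 12176
39353 = 3*12176 + 2825
12176 = 4*2825 + 876
2825 = 3*876 + 197
876 = 4*197 + 88
197 = 2*88 + 21
88 = 4*21 + 4
21 = 5*4 + 1
4 = 4*1 + 0
The gcd is 1. Working backward:
1 = 21 − 5·4
1 = −5·88 + 21·21
1 = 21·197 − 47·88
1 = −47·876 + 209·197
1 = 209·2825 − 674·876
1 = −674·12176 + 2905·2825
1 = 2905·39353 − 9389·12176
1 = −9389·327000 + 78017·39353
1 = 78017·2655353 − 633525·327000
1 = −633525·8293059 + 1978592·2655353
1 = 1978592·27534530 − 6569301·8293059
So 8293059·(-6569301) ≡ 1 (mod 27534530), and -6569301 ≡ 20965229 (mod 27534530).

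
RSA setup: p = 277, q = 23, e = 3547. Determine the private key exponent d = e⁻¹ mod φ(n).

φ(n) = (p−1)(q−1) = 276·22 = 6072.
Need d with 3547·d ≡ 1 (mod 6072). Apply the extended Euclidean algorithm:
6072 = 1*3547 + 2525
3547 = 1*2525 + 1022
2525 = 2*1022 + 481
1022 = 2*481 + 60
481 = 8*60 + 1
60 = 60*1 + 0
Back-substitute:
1 = 481 − 8·60
1 = −8·1022 + 17·481
1 = 17·2525 − 42·1022
1 = −42·3547 + 59·2525
1 = 59·6072 − 101·3547
So 3547·(-101) ≡ 1 (mod 6072), hence d ≡ -101 ≡ 5971 (mod 6072).

5971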